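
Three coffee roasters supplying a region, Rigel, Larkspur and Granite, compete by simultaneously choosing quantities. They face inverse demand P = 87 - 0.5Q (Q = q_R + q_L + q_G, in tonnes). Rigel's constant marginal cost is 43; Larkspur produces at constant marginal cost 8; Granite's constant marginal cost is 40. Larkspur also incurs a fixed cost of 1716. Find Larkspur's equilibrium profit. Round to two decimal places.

Rigel's profit: π_R = (87 - 0.5Q)q_R - (43q_R). Setting ∂π_R/∂q_R = 0: 44 - q_R - (1/2)(q_L + q_G) = 0.
Larkspur's first-order condition: 79 - q_L - (1/2)(q_R + q_G) = 0.
Granite's first-order condition: 47 - q_G - (1/2)(q_R + q_L) = 0.
Adding the 3 conditions: 170 − Q − Q = 0, i.e. Q = 85.
Back-substituting: q_R = (44 − 85/2)/(1/2) = 3, q_L = (79 − 85/2)/(1/2) = 73, q_G = (47 − 85/2)/(1/2) = 9.
Price P = 87 - (1/2)·85 = 89/2.
Larkspur's profit: (89/2 - 8)·73 - 1716 = 1897/2.

948.50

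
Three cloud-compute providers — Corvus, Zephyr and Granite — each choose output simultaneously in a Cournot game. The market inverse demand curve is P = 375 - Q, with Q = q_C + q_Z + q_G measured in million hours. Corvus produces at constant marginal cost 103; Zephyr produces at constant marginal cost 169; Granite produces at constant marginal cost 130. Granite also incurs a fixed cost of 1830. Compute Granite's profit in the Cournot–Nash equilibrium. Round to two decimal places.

Corvus's profit: π_C = (375 - Q)q_C - (103q_C). Setting ∂π_C/∂q_C = 0: 272 - 2q_C - (q_Z + q_G) = 0.
Zephyr's profit: π_Z = (375 - Q)q_Z - (169q_Z). Setting ∂π_Z/∂q_Z = 0: 206 - 2q_Z - (q_C + q_G) = 0.
Granite's first-order condition: 245 - 2q_G - (q_C + q_Z) = 0.
Adding the 3 conditions: 723 − 2Q − 2Q = 0, i.e. Q = 723/4.
Back-substituting: q_C = (272 − 723/4) = 365/4, q_Z = (206 − 723/4) = 101/4, q_G = (245 − 723/4) = 257/4.
Price P = 375 - 723/4 = 777/4.
Granite's profit: (777/4 - 130)·(257/4) - 1830 = 2298.0625.

2298.06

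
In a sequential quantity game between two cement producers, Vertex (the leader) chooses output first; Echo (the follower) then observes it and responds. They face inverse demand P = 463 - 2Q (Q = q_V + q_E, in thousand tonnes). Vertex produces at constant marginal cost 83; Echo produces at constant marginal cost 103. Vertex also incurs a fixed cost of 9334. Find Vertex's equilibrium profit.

666

The follower Echo best-responds to any q_V: π_E = (463 - 2Q)q_E - 103q_E.
Setting the follower's marginal profit to zero, 360 - 2q_V - 4q_E = 0, i.e. q_E = (360 - 2q_V)/4.
The leader anticipates this reaction. Substituting into P = 463 - 2Q gives P = 283 - q_V, so π_V = (283 - q_V)q_V - 83q_V.
Leader FOC: 200 - 2q_V = 0, so q_V = 100.
Then q_E = (360 - 2·100)/4 = 40.
Price P = 463 - 2·140 = 183.
Vertex's profit: (183 - 83)·100 - 9334 = 666.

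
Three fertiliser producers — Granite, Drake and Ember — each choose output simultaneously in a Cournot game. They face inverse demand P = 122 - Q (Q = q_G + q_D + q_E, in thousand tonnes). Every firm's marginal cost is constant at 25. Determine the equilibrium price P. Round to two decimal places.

49.25

Each firm earns π_i = (122 - Q)q_i - 25q_i.
Setting ∂π_i/∂q_i = 0 with rivals' quantities fixed: 97 - 2q_i - Σ_{j≠i} q_j = 0.
With identical firms every q_j equals q_i, so Σ_{j≠i} q_j = 2q_i and 97 = 4q_i, giving q_i = 97/4.
Total output Q = 291/4, so price P = 122 - 291/4 = 197/4.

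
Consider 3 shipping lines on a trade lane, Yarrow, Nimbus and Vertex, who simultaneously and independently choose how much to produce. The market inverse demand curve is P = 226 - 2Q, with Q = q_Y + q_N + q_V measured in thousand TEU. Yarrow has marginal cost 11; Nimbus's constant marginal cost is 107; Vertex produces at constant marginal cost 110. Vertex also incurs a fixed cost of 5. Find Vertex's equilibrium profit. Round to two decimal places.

Yarrow's profit: π_Y = (226 - 2Q)q_Y - (11q_Y). Setting ∂π_Y/∂q_Y = 0: 215 - 4q_Y - 2(q_N + q_V) = 0.
Nimbus's first-order condition: 119 - 4q_N - 2(q_Y + q_V) = 0.
Vertex's first-order condition: 116 - 4q_V - 2(q_Y + q_N) = 0.
Adding the 3 first-order conditions: 450 − 8Q = 0, so Q = 225/4.
Back-substituting: q_Y = (215 − 225/2)/2 = 205/4, q_N = (119 − 225/2)/2 = 13/4, q_V = (116 − 225/2)/2 = 7/4.
Price P = 226 - 2·(225/4) = 227/2.
Vertex's profit: (227/2 - 110)·(7/4) - 5 = 9/8.

1.13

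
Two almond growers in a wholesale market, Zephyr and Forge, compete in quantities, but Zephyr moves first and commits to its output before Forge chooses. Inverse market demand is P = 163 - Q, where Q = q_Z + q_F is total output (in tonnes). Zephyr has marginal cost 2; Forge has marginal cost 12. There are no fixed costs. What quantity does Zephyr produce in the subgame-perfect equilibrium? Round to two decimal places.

85.50

Solve by backward induction. Given q_Z, the follower Forge maximises π_F = (163 - q_Z - q_F)q_F - 12q_F.
Setting the follower's marginal profit to zero, 151 - q_Z - 2q_F = 0, i.e. q_F = (151 - q_Z)/2.
Zephyr substitutes q_F(q_Z) into its own profit: π_Z = q_Z(163 - q_Z - (151 - q_Z)/2) - 2q_Z = (175/2 - (1/2)q_Z)q_Z - 2q_Z.
Maximising: ∂π_Z/∂q_Z = 171/2 - q_Z = 0, giving q_Z = 171/2.
Then q_F = (151 - 171/2)/2 = 131/4.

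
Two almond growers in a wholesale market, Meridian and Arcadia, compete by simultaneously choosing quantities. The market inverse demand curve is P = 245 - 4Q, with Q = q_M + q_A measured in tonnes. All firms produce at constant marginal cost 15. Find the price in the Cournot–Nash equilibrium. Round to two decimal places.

91.67

A representative firm's profit is π_i = q_i(245 - 4Q) - 15q_i.
First-order condition (treating rivals' output as given): 230 - 8q_i - 4q_j = 0.
By symmetry each firm produces the same amount; substituting q_j = q_i yields q_i = 230/12 = 115/6.
Total output Q = 115/3, so price P = 245 - 4·(115/3) = 275/3.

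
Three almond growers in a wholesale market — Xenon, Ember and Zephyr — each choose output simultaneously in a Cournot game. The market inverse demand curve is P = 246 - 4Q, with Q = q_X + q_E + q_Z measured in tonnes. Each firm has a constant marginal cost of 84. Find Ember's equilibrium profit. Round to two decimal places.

410.06

A representative firm's profit is π_i = q_i(246 - 4Q) - 84q_i.
Setting ∂π_i/∂q_i = 0 with rivals' quantities fixed: 162 - 8q_i - 4·Σ_{j≠i} q_j = 0.
By symmetry each firm produces the same amount; substituting Σ_{j≠i} q_j = 2q_i yields q_i = 162/16 = 81/8.
Price P = 246 - 4·(243/8) = 249/2.
Ember's profit: (249/2 - 84)·(81/8) = 410.0625.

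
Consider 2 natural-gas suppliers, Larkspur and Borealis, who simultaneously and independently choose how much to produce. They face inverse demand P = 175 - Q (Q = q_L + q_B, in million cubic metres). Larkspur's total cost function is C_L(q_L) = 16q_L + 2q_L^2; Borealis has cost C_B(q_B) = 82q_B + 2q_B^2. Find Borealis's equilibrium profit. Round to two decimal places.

389.88

Larkspur's profit: π_L = (175 - Q)q_L - (16q_L + 2q_L²). Setting ∂π_L/∂q_L = 0: 159 - 6q_L - (q_B) = 0.
Borealis's profit: π_B = (175 - Q)q_B - (82q_B + 2q_B²). Setting ∂π_B/∂q_B = 0: 93 - 6q_B - (q_L) = 0.
Rearranging gives the reaction functions q_L = (159 - q_B)/6 and q_B = (93 - q_L)/6.
Substituting one into the other gives q_L = 123/5 and q_B = 57/5.
Price P = 175 - 36 = 139.
Borealis's profit: 139·(57/5) - 82·(57/5) - 2(57/5)² = 389.8800.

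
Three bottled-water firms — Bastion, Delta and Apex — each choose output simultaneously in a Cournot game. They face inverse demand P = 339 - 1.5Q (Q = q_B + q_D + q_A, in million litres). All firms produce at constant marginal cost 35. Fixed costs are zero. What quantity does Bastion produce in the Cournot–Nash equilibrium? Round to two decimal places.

50.67

A representative firm's profit is π_i = q_i(339 - 1.5Q) - 35q_i.
Setting ∂π_i/∂q_i = 0 with rivals' quantities fixed: 304 - 3q_i - (3/2)·Σ_{j≠i} q_j = 0.
By symmetry each firm produces the same amount; substituting Σ_{j≠i} q_j = 2q_i yields q_i = 304/6 = 152/3.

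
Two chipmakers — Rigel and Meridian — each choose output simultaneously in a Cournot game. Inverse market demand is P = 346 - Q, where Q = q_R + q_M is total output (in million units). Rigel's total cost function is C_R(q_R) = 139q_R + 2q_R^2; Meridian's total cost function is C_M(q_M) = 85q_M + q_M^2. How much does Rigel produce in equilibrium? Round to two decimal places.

24.65

Rigel's profit: π_R = (346 - Q)q_R - (139q_R + 2q_R²). Setting ∂π_R/∂q_R = 0: 207 - 6q_R - (q_M) = 0.
Meridian's first-order condition: 261 - 4q_M - (q_R) = 0.
Rearranging gives the reaction functions q_R = (207 - q_M)/6 and q_M = (261 - q_R)/4.
Solving the pair: q_R = 567/23, q_M = 1359/23.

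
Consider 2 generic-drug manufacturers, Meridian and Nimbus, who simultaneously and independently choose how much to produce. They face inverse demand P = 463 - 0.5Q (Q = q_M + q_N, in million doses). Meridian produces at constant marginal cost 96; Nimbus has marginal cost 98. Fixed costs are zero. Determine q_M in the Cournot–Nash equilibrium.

Meridian's profit: π_M = (463 - 0.5Q)q_M - (96q_M). Setting ∂π_M/∂q_M = 0: 367 - q_M - (1/2)(q_N) = 0.
Nimbus's first-order condition: 365 - q_N - (1/2)(q_M) = 0.
So q_M = (367 - (1/2)q_N) and q_N = (365 - (1/2)q_M).
Substituting one into the other gives q_M = 246 and q_N = 242.

246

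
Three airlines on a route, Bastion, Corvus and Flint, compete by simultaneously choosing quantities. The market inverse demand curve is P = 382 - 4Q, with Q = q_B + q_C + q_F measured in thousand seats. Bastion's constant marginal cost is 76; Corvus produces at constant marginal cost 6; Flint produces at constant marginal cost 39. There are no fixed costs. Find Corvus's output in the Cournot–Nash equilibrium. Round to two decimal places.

29.94

Bastion's profit: π_B = (382 - 4Q)q_B - (76q_B). Setting ∂π_B/∂q_B = 0: 306 - 8q_B - 4(q_C + q_F) = 0.
Corvus's first-order condition: 376 - 8q_C - 4(q_B + q_F) = 0.
Flint's profit: π_F = (382 - 4Q)q_F - (39q_F). Setting ∂π_F/∂q_F = 0: 343 - 8q_F - 4(q_B + q_C) = 0.
Summing all 3 equations gives 1025 − 16Q = 0, hence Q = 1025/16.
Back-substituting: q_B = (306 − 1025/4)/4 = 199/16, q_C = (376 − 1025/4)/4 = 479/16, q_F = (343 − 1025/4)/4 = 347/16.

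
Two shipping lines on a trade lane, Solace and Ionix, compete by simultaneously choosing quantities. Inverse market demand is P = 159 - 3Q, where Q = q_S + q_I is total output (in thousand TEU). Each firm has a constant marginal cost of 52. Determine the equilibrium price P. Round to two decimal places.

87.67

Each firm earns π_i = (159 - 3Q)q_i - 52q_i.
First-order condition (treating rivals' output as given): 107 - 6q_i - 3q_j = 0.
By symmetry each firm produces the same amount; substituting q_j = q_i yields q_i = 107/9.
Total output Q = 214/9, so price P = 159 - 3·(214/9) = 263/3.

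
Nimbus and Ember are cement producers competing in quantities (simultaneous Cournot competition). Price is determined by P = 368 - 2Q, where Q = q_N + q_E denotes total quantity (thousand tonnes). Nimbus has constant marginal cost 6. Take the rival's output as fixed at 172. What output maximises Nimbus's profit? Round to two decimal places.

4.50

With the rival's output fixed at 172, Nimbus's profit is π_N = (368 - 2·172 - 2q_N)q_N - (6q_N) = (24 - 2q_N)q_N - (6q_N).
∂π_N/∂q_N = 18 - 4q_N = 0, so q_N = 9/2.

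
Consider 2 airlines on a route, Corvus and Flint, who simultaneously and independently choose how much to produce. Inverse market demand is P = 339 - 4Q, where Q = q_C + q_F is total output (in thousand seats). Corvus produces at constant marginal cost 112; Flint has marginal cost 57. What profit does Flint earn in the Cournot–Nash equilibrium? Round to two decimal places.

3154.69

Corvus's profit: π_C = (339 - 4Q)q_C - (112q_C). Setting ∂π_C/∂q_C = 0: 227 - 8q_C - 4(q_F) = 0.
Flint's profit: π_F = (339 - 4Q)q_F - (57q_F). Setting ∂π_F/∂q_F = 0: 282 - 8q_F - 4(q_C) = 0.
Best responses: q_C = (227 - 4q_F)/8, q_F = (282 - 4q_C)/8.
Solving the pair: q_C = 43/3, q_F = 337/12.
Price P = 339 - 4·(509/12) = 508/3.
Flint's profit: (508/3 - 57)·(337/12) = 3154.6944.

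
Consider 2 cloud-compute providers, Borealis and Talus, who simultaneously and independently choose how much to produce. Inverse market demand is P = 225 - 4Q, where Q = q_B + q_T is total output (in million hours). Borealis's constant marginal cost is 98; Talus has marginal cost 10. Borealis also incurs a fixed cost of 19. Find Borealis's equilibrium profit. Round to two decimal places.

Borealis's profit: π_B = (225 - 4Q)q_B - (98q_B). Setting ∂π_B/∂q_B = 0: 127 - 8q_B - 4(q_T) = 0.
Talus's profit: π_T = (225 - 4Q)q_T - (10q_T). Setting ∂π_T/∂q_T = 0: 215 - 8q_T - 4(q_B) = 0.
So q_B = (127 - 4q_T)/8 and q_T = (215 - 4q_B)/8.
Substituting one into the other gives q_B = 13/4 and q_T = 101/4.
Price P = 225 - 4·(57/2) = 111.
Borealis's profit: (111 - 98)·(13/4) - 19 = 93/4.

23.25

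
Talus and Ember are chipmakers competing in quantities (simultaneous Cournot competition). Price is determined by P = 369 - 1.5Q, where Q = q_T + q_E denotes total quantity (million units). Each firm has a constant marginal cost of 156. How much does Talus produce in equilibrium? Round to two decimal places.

47.33

A representative firm's profit is π_i = q_i(369 - 1.5Q) - 156q_i.
Setting ∂π_i/∂q_i = 0 with rivals' quantities fixed: 213 - 3q_i - (3/2)q_j = 0.
By symmetry each firm produces the same amount; substituting q_j = q_i yields q_i = 213/(9/2) = 142/3.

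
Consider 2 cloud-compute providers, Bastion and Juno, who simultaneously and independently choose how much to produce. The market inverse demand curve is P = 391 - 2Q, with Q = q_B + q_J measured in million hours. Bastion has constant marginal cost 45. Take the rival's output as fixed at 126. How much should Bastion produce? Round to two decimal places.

With the rival's output fixed at 126, Bastion's profit is π_B = (391 - 2·126 - 2q_B)q_B - (45q_B) = (139 - 2q_B)q_B - (45q_B).
∂π_B/∂q_B = 94 - 4q_B = 0, so q_B = 47/2.

23.50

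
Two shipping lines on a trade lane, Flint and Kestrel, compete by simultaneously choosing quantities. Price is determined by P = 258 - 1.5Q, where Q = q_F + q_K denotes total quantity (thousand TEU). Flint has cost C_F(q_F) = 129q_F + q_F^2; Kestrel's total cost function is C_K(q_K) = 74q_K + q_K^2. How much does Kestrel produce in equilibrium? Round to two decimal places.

31.93

Flint's profit: π_F = (258 - 1.5Q)q_F - (129q_F + q_F²). Setting ∂π_F/∂q_F = 0: 129 - 5q_F - (3/2)(q_K) = 0.
Kestrel's profit: π_K = (258 - 1.5Q)q_K - (74q_K + q_K²). Setting ∂π_K/∂q_K = 0: 184 - 5q_K - (3/2)(q_F) = 0.
Best responses: q_F = (129 - (3/2)q_K)/5, q_K = (184 - (3/2)q_F)/5.
Solving the pair: q_F = 1476/91, q_K = 31.9341.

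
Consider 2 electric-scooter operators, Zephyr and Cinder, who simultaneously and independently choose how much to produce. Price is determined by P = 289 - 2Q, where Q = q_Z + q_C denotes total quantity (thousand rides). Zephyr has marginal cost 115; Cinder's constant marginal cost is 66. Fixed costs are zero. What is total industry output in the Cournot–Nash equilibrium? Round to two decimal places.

66.17

Zephyr's profit: π_Z = (289 - 2Q)q_Z - (115q_Z). Setting ∂π_Z/∂q_Z = 0: 174 - 4q_Z - 2(q_C) = 0.
Cinder's profit: π_C = (289 - 2Q)q_C - (66q_C). Setting ∂π_C/∂q_C = 0: 223 - 4q_C - 2(q_Z) = 0.
So q_Z = (174 - 2q_C)/4 and q_C = (223 - 2q_Z)/4.
Substituting one into the other gives q_Z = 125/6 and q_C = 136/3.
Total output Q = 125/6 + 136/3 = 397/6.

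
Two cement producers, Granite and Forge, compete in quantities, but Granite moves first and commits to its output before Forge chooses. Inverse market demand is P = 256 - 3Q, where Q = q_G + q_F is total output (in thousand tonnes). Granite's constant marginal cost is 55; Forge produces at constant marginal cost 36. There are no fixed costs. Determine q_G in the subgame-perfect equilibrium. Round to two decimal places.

The follower Forge best-responds to any q_G: π_F = (256 - 3Q)q_F - 36q_F.
Follower FOC: 220 - 3q_G - 6q_F = 0, so q_F(q_G) = (220 - 3q_G)/6.
The leader anticipates this reaction. Substituting into P = 256 - 3Q gives P = 146 - (3/2)q_G, so π_G = (146 - (3/2)q_G)q_G - 55q_G.
The leader's first-order condition 91 - 3q_G = 0 yields q_G = 91/3.
Then q_F = (220 - 3·(91/3))/6 = 43/2.

30.33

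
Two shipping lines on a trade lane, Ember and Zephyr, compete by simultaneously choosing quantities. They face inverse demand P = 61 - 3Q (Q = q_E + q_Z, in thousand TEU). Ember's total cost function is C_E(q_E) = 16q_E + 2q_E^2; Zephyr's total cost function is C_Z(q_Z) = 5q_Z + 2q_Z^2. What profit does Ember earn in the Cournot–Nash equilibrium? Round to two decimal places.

Ember's profit: π_E = (61 - 3Q)q_E - (16q_E + 2q_E²). Setting ∂π_E/∂q_E = 0: 45 - 10q_E - 3(q_Z) = 0.
Zephyr's profit: π_Z = (61 - 3Q)q_Z - (5q_Z + 2q_Z²). Setting ∂π_Z/∂q_Z = 0: 56 - 10q_Z - 3(q_E) = 0.
So q_E = (45 - 3q_Z)/10 and q_Z = (56 - 3q_E)/10.
Substituting one into the other gives q_E = 282/91 and q_Z = 425/91.
Price P = 61 - 3·(101/13) = 490/13.
Ember's profit: (490/13)·(282/91) - 16·(282/91) - 2(282/91)² = 48.0159.

48.02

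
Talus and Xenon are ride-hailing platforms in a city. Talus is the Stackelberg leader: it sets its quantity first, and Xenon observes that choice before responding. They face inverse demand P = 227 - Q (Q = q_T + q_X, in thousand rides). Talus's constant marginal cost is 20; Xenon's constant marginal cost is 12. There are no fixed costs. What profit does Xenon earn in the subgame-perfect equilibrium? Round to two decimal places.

3335.06

The follower Xenon best-responds to any q_T: π_X = (227 - Q)q_X - 12q_X.
Follower FOC: 215 - q_T - 2q_X = 0, so q_X(q_T) = (215 - q_T)/2.
The leader anticipates this reaction. Substituting into P = 227 - Q gives P = 239/2 - (1/2)q_T, so π_T = (239/2 - (1/2)q_T)q_T - 20q_T.
The leader's first-order condition 199/2 - q_T = 0 yields q_T = 199/2.
Then q_X = (215 - 199/2)/2 = 231/4.
Price P = 227 - 629/4 = 279/4.
Xenon's profit: (279/4 - 12)·(231/4) = 3335.0625.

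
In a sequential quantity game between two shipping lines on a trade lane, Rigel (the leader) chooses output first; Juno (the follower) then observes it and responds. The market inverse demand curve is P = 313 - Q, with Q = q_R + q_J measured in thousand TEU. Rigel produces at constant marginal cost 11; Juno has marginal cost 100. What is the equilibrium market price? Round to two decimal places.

The follower Juno best-responds to any q_R: π_J = (313 - Q)q_J - 100q_J.
Setting the follower's marginal profit to zero, 213 - q_R - 2q_J = 0, i.e. q_J = (213 - q_R)/2.
Rigel substitutes q_J(q_R) into its own profit: π_R = q_R(313 - q_R - (213 - q_R)/2) - 11q_R = (413/2 - (1/2)q_R)q_R - 11q_R.
Maximising: ∂π_R/∂q_R = 391/2 - q_R = 0, giving q_R = 391/2.
Then q_J = (213 - 391/2)/2 = 35/4.
Total output Q = 817/4, so price P = 313 - 817/4 = 435/4.

108.75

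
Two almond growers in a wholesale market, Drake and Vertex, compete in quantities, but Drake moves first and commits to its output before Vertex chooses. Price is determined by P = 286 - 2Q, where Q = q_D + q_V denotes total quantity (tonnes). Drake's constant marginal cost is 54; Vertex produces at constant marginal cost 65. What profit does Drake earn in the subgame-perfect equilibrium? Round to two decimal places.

3690.56

The follower Vertex best-responds to any q_D: π_V = (286 - 2Q)q_V - 65q_V.
Setting the follower's marginal profit to zero, 221 - 2q_D - 4q_V = 0, i.e. q_V = (221 - 2q_D)/4.
Drake substitutes q_V(q_D) into its own profit: π_D = q_D(286 - 2q_D - (221 - 2q_D)/2) - 54q_D = (351/2 - q_D)q_D - 54q_D.
The leader's first-order condition 243/2 - 2q_D = 0 yields q_D = 243/4.
Then q_V = (221 - 2·(243/4))/4 = 199/8.
Price P = 286 - 2·(685/8) = 459/4.
Drake's profit: (459/4 - 54)·(243/4) = 3690.5625.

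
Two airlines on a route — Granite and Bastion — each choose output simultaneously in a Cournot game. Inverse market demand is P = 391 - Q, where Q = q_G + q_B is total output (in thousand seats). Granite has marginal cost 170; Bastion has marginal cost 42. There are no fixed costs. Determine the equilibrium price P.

Granite's profit: π_G = (391 - Q)q_G - (170q_G). Setting ∂π_G/∂q_G = 0: 221 - 2q_G - (q_B) = 0.
Bastion's profit: π_B = (391 - Q)q_B - (42q_B). Setting ∂π_B/∂q_B = 0: 349 - 2q_B - (q_G) = 0.
So q_G = (221 - q_B)/2 and q_B = (349 - q_G)/2.
Substituting one into the other gives q_G = 31 and q_B = 159.
Total output Q = 190, so price P = 391 - 190 = 201.

201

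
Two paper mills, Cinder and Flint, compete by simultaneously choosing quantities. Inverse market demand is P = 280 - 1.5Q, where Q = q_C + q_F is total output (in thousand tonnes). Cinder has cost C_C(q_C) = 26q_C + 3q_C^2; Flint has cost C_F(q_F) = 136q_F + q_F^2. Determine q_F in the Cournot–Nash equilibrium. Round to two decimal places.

21.40

Cinder's profit: π_C = (280 - 1.5Q)q_C - (26q_C + 3q_C²). Setting ∂π_C/∂q_C = 0: 254 - 9q_C - (3/2)(q_F) = 0.
Flint's profit: π_F = (280 - 1.5Q)q_F - (136q_F + q_F²). Setting ∂π_F/∂q_F = 0: 144 - 5q_F - (3/2)(q_C) = 0.
Best responses: q_C = (254 - (3/2)q_F)/9, q_F = (144 - (3/2)q_C)/5.
Substituting one into the other gives q_C = 24.6550 and q_F = 1220/57.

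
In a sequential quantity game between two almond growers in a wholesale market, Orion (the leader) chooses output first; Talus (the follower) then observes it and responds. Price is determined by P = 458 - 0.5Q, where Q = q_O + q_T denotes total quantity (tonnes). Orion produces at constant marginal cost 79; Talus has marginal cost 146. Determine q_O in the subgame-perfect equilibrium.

The follower Talus best-responds to any q_O: π_T = (458 - 0.5Q)q_T - 146q_T.
Follower FOC: 312 - (1/2)q_O - q_T = 0, so q_T(q_O) = (312 - (1/2)q_O).
The leader anticipates this reaction. Substituting into P = 458 - 0.5Q gives P = 302 - (1/4)q_O, so π_O = (302 - (1/4)q_O)q_O - 79q_O.
Leader FOC: 223 - (1/2)q_O = 0, so q_O = 446.
Then q_T = (312 - (1/2)·446) = 89.

446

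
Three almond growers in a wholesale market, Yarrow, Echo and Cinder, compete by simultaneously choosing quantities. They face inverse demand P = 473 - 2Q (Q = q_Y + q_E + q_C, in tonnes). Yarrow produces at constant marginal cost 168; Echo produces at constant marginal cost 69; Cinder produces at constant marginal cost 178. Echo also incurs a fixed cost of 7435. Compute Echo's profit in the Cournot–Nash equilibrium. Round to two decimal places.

Yarrow's profit: π_Y = (473 - 2Q)q_Y - (168q_Y). Setting ∂π_Y/∂q_Y = 0: 305 - 4q_Y - 2(q_E + q_C) = 0.
Echo's profit: π_E = (473 - 2Q)q_E - (69q_E). Setting ∂π_E/∂q_E = 0: 404 - 4q_E - 2(q_Y + q_C) = 0.
Cinder's profit: π_C = (473 - 2Q)q_C - (178q_C). Setting ∂π_C/∂q_C = 0: 295 - 4q_C - 2(q_Y + q_E) = 0.
Summing all 3 equations gives 1004 − 8Q = 0, hence Q = 251/2.
Back-substituting: q_Y = (305 − 251)/2 = 27, q_E = (404 − 251)/2 = 153/2, q_C = (295 − 251)/2 = 22.
Price P = 473 - 2·(251/2) = 222.
Echo's profit: (222 - 69)·(153/2) - 7435 = 4269.5000.

4269.50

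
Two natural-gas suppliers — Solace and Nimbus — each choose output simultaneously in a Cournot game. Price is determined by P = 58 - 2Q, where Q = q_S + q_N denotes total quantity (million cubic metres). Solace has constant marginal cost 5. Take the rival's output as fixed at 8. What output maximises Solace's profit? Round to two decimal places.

With the rival's output fixed at 8, Solace's profit is π_S = (58 - 2·8 - 2q_S)q_S - (5q_S) = (42 - 2q_S)q_S - (5q_S).
∂π_S/∂q_S = 37 - 4q_S = 0, so q_S = 37/4.

9.25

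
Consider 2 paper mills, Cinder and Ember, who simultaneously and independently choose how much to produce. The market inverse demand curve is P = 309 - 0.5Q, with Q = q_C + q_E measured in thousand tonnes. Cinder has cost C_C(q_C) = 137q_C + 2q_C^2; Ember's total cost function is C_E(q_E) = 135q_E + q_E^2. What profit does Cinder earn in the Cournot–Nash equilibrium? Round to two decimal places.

Cinder's profit: π_C = (309 - 0.5Q)q_C - (137q_C + 2q_C²). Setting ∂π_C/∂q_C = 0: 172 - 5q_C - (1/2)(q_E) = 0.
Ember's first-order condition: 174 - 3q_E - (1/2)(q_C) = 0.
Best responses: q_C = (172 - (1/2)q_E)/5, q_E = (174 - (1/2)q_C)/3.
Substituting one into the other gives q_C = 1716/59 and q_E = 53.1525.
Price P = 309 - (1/2)·82.2373 = 267.8814.
Cinder's profit: 267.8814·(1716/59) - 137·(1716/59) - 2(1716/59)² = 2114.8061.

2114.81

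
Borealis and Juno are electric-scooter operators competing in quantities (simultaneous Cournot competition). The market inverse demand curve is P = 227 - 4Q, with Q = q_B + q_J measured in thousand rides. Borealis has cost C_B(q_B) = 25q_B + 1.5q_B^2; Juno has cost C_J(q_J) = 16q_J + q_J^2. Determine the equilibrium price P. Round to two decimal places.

112.57

Borealis's profit: π_B = (227 - 4Q)q_B - (25q_B + (3/2)q_B²). Setting ∂π_B/∂q_B = 0: 202 - 11q_B - 4(q_J) = 0.
Juno's first-order condition: 211 - 10q_J - 4(q_B) = 0.
Rearranging gives the reaction functions q_B = (202 - 4q_J)/11 and q_J = (211 - 4q_B)/10.
Substituting one into the other gives q_B = 588/47 and q_J = 1513/94.
Total output Q = 28.6064, so price P = 227 - 4·28.6064 = 112.5745.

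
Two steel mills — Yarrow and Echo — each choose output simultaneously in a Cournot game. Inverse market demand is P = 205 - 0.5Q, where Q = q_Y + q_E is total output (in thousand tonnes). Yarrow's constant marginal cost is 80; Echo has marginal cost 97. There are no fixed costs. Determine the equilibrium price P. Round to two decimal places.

Yarrow's profit: π_Y = (205 - 0.5Q)q_Y - (80q_Y). Setting ∂π_Y/∂q_Y = 0: 125 - q_Y - (1/2)(q_E) = 0.
Echo's profit: π_E = (205 - 0.5Q)q_E - (97q_E). Setting ∂π_E/∂q_E = 0: 108 - q_E - (1/2)(q_Y) = 0.
Best responses: q_Y = (125 - (1/2)q_E), q_E = (108 - (1/2)q_Y).
Substituting one into the other gives q_Y = 284/3 and q_E = 182/3.
Total output Q = 466/3, so price P = 205 - (1/2)·(466/3) = 382/3.

127.33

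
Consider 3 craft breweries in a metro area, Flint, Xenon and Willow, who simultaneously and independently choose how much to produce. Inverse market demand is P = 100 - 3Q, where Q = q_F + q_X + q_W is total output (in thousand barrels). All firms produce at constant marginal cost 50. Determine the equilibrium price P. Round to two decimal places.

62.50

Each firm earns π_i = (100 - 3Q)q_i - 50q_i.
Setting ∂π_i/∂q_i = 0 with rivals' quantities fixed: 50 - 6q_i - 3·Σ_{j≠i} q_j = 0.
With identical firms every q_j equals q_i, so Σ_{j≠i} q_j = 2q_i and 50 = 12q_i, giving q_i = 25/6.
Total output Q = 25/2, so price P = 100 - 3·(25/2) = 125/2.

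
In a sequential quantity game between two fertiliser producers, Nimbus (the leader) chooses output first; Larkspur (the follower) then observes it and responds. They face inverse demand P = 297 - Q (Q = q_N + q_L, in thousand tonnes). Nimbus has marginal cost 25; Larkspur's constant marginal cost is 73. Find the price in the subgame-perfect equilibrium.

The follower Larkspur best-responds to any q_N: π_L = (297 - Q)q_L - 73q_L.
∂π_L/∂q_L = 224 - q_N - 2q_L = 0 gives the reaction function q_L = (224 - q_N)/2.
Nimbus substitutes q_L(q_N) into its own profit: π_N = q_N(297 - q_N - (224 - q_N)/2) - 25q_N = (185 - (1/2)q_N)q_N - 25q_N.
Maximising: ∂π_N/∂q_N = 160 - q_N = 0, giving q_N = 160.
Then q_L = (224 - 160)/2 = 32.
Total output Q = 192, so price P = 297 - 192 = 105.

105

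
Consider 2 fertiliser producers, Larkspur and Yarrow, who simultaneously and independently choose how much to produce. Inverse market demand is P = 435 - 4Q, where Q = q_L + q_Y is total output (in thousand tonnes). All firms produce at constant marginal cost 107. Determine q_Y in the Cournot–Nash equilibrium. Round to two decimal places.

Each firm earns π_i = (435 - 4Q)q_i - 107q_i.
First-order condition (treating rivals' output as given): 328 - 8q_i - 4q_j = 0.
With identical firms every q_j equals q_i, so q_j = q_i and 328 = 12q_i, giving q_i = 82/3.

27.33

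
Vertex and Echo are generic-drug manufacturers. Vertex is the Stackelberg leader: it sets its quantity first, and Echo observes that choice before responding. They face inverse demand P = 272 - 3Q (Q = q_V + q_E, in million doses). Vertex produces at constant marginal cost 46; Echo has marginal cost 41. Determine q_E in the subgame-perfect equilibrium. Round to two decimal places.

The follower Echo best-responds to any q_V: π_E = (272 - 3Q)q_E - 41q_E.
Setting the follower's marginal profit to zero, 231 - 3q_V - 6q_E = 0, i.e. q_E = (231 - 3q_V)/6.
The leader anticipates this reaction. Substituting into P = 272 - 3Q gives P = 313/2 - (3/2)q_V, so π_V = (313/2 - (3/2)q_V)q_V - 46q_V.
The leader's first-order condition 221/2 - 3q_V = 0 yields q_V = 221/6.
Then q_E = (231 - 3·(221/6))/6 = 241/12.

20.08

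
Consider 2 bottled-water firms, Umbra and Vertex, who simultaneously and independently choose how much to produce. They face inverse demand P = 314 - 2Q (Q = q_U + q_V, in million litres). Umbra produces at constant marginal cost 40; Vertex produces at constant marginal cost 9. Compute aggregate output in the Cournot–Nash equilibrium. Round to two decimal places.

Umbra's profit: π_U = (314 - 2Q)q_U - (40q_U). Setting ∂π_U/∂q_U = 0: 274 - 4q_U - 2(q_V) = 0.
Vertex's profit: π_V = (314 - 2Q)q_V - (9q_V). Setting ∂π_V/∂q_V = 0: 305 - 4q_V - 2(q_U) = 0.
Best responses: q_U = (274 - 2q_V)/4, q_V = (305 - 2q_U)/4.
Substituting one into the other gives q_U = 81/2 and q_V = 56.
Total output Q = 81/2 + 56 = 193/2.

96.50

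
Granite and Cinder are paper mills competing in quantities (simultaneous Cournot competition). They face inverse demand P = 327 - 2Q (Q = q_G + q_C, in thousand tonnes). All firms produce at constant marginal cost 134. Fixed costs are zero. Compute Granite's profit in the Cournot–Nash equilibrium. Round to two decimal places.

A representative firm's profit is π_i = q_i(327 - 2Q) - 134q_i.
First-order condition (treating rivals' output as given): 193 - 4q_i - 2q_j = 0.
With identical firms every q_j equals q_i, so q_j = q_i and 193 = 6q_i, giving q_i = 193/6.
Price P = 327 - 2·(193/3) = 595/3.
Granite's profit: (595/3 - 134)·(193/6) = 2069.3889.

2069.39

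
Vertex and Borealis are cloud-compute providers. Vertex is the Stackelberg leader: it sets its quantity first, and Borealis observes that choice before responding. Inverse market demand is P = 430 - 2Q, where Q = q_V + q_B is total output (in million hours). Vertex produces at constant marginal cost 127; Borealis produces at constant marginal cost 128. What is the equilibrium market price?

203

The follower Borealis best-responds to any q_V: π_B = (430 - 2Q)q_B - 128q_B.
Follower FOC: 302 - 2q_V - 4q_B = 0, so q_B(q_V) = (302 - 2q_V)/4.
The leader anticipates this reaction. Substituting into P = 430 - 2Q gives P = 279 - q_V, so π_V = (279 - q_V)q_V - 127q_V.
The leader's first-order condition 152 - 2q_V = 0 yields q_V = 76.
Then q_B = (302 - 2·76)/4 = 75/2.
Total output Q = 227/2, so price P = 430 - 2·(227/2) = 203.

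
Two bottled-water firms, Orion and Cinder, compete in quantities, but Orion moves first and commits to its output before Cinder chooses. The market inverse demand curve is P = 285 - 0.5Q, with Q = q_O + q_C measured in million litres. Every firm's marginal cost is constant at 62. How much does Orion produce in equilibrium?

223

Solve by backward induction. Given q_O, the follower Cinder maximises π_C = (285 - (1/2)q_O - (1/2)q_C)q_C - 62q_C.
Follower FOC: 223 - (1/2)q_O - q_C = 0, so q_C(q_O) = (223 - (1/2)q_O).
The leader anticipates this reaction. Substituting into P = 285 - 0.5Q gives P = 347/2 - (1/4)q_O, so π_O = (347/2 - (1/4)q_O)q_O - 62q_O.
Leader FOC: 223/2 - (1/2)q_O = 0, so q_O = 223.
Then q_C = (223 - (1/2)·223) = 223/2.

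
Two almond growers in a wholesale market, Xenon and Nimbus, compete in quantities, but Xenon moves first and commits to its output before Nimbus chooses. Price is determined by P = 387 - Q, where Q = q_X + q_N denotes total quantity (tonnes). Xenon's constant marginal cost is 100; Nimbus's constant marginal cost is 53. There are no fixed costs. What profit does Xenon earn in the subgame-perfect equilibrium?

The follower Nimbus best-responds to any q_X: π_N = (387 - Q)q_N - 53q_N.
Follower FOC: 334 - q_X - 2q_N = 0, so q_N(q_X) = (334 - q_X)/2.
The leader anticipates this reaction. Substituting into P = 387 - Q gives P = 220 - (1/2)q_X, so π_X = (220 - (1/2)q_X)q_X - 100q_X.
The leader's first-order condition 120 - q_X = 0 yields q_X = 120.
Then q_N = (334 - 120)/2 = 107.
Price P = 387 - 227 = 160.
Xenon's profit: (160 - 100)·120 = 7200.

7200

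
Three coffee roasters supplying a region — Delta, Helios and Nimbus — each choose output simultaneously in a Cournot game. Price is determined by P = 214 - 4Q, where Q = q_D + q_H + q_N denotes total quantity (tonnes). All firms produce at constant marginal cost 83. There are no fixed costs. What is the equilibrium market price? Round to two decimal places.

A representative firm's profit is π_i = q_i(214 - 4Q) - 83q_i.
Setting ∂π_i/∂q_i = 0 with rivals' quantities fixed: 131 - 8q_i - 4·Σ_{j≠i} q_j = 0.
By symmetry each firm produces the same amount; substituting Σ_{j≠i} q_j = 2q_i yields q_i = 131/16.
Total output Q = 393/16, so price P = 214 - 4·(393/16) = 463/4.

115.75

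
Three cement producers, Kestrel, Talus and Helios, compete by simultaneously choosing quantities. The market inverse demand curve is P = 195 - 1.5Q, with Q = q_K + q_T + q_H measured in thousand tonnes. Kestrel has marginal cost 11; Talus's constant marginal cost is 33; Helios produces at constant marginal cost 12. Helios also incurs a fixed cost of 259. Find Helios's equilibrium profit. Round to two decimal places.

Kestrel's profit: π_K = (195 - 1.5Q)q_K - (11q_K). Setting ∂π_K/∂q_K = 0: 184 - 3q_K - (3/2)(q_T + q_H) = 0.
Talus's first-order condition: 162 - 3q_T - (3/2)(q_K + q_H) = 0.
Helios's first-order condition: 183 - 3q_H - (3/2)(q_K + q_T) = 0.
Adding the 3 first-order conditions: 529 − 6Q = 0, so Q = 529/6.
Back-substituting: q_K = (184 − 529/4)/(3/2) = 69/2, q_T = (162 − 529/4)/(3/2) = 119/6, q_H = (183 − 529/4)/(3/2) = 203/6.
Price P = 195 - (3/2)·(529/6) = 251/4.
Helios's profit: (251/4 - 12)·(203/6) - 259 = 1458.0417.

1458.04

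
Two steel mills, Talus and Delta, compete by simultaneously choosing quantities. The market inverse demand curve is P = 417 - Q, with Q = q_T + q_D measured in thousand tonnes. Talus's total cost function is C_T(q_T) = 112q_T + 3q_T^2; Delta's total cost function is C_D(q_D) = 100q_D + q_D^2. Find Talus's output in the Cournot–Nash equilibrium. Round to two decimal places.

Talus's profit: π_T = (417 - Q)q_T - (112q_T + 3q_T²). Setting ∂π_T/∂q_T = 0: 305 - 8q_T - (q_D) = 0.
Delta's profit: π_D = (417 - Q)q_D - (100q_D + q_D²). Setting ∂π_D/∂q_D = 0: 317 - 4q_D - (q_T) = 0.
So q_T = (305 - q_D)/8 and q_D = (317 - q_T)/4.
Substituting one into the other gives q_T = 903/31 and q_D = 71.9677.

29.13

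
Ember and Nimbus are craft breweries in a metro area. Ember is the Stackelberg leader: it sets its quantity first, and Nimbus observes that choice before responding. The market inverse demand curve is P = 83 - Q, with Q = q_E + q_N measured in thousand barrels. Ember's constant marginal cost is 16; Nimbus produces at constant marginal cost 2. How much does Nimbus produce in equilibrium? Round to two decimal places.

27.25

Solve by backward induction. Given q_E, the follower Nimbus maximises π_N = (83 - q_E - q_N)q_N - 2q_N.
∂π_N/∂q_N = 81 - q_E - 2q_N = 0 gives the reaction function q_N = (81 - q_E)/2.
Ember substitutes q_N(q_E) into its own profit: π_E = q_E(83 - q_E - (81 - q_E)/2) - 16q_E = (85/2 - (1/2)q_E)q_E - 16q_E.
Leader FOC: 53/2 - q_E = 0, so q_E = 53/2.
Then q_N = (81 - 53/2)/2 = 109/4.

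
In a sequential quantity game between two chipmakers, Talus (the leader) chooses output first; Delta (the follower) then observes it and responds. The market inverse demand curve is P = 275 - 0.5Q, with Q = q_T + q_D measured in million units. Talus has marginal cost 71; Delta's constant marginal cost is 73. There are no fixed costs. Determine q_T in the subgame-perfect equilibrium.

206

The follower Delta best-responds to any q_T: π_D = (275 - 0.5Q)q_D - 73q_D.
Follower FOC: 202 - (1/2)q_T - q_D = 0, so q_D(q_T) = (202 - (1/2)q_T).
Talus substitutes q_D(q_T) into its own profit: π_T = q_T(275 - (1/2)q_T - (202 - (1/2)q_T)/2) - 71q_T = (174 - (1/4)q_T)q_T - 71q_T.
Leader FOC: 103 - (1/2)q_T = 0, so q_T = 206.
Then q_D = (202 - (1/2)·206) = 99.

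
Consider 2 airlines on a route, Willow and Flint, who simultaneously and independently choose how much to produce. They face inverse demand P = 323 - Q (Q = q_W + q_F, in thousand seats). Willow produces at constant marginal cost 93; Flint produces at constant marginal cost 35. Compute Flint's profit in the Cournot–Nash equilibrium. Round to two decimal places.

Willow's profit: π_W = (323 - Q)q_W - (93q_W). Setting ∂π_W/∂q_W = 0: 230 - 2q_W - (q_F) = 0.
Flint's first-order condition: 288 - 2q_F - (q_W) = 0.
Best responses: q_W = (230 - q_F)/2, q_F = (288 - q_W)/2.
Solving the pair: q_W = 172/3, q_F = 346/3.
Price P = 323 - 518/3 = 451/3.
Flint's profit: (451/3 - 35)·(346/3) = 13301.7778.

13301.78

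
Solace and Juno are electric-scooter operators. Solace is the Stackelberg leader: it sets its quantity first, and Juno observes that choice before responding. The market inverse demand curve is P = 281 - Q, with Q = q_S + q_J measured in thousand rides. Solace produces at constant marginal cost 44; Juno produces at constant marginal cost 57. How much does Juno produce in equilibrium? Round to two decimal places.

The follower Juno best-responds to any q_S: π_J = (281 - Q)q_J - 57q_J.
Follower FOC: 224 - q_S - 2q_J = 0, so q_J(q_S) = (224 - q_S)/2.
Solace substitutes q_J(q_S) into its own profit: π_S = q_S(281 - q_S - (224 - q_S)/2) - 44q_S = (169 - (1/2)q_S)q_S - 44q_S.
Maximising: ∂π_S/∂q_S = 125 - q_S = 0, giving q_S = 125.
Then q_J = (224 - 125)/2 = 99/2.

49.50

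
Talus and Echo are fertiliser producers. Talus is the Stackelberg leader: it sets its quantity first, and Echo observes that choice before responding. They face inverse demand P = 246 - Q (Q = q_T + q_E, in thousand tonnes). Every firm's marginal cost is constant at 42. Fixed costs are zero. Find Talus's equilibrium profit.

5202

The follower Echo best-responds to any q_T: π_E = (246 - Q)q_E - 42q_E.
Setting the follower's marginal profit to zero, 204 - q_T - 2q_E = 0, i.e. q_E = (204 - q_T)/2.
The leader anticipates this reaction. Substituting into P = 246 - Q gives P = 144 - (1/2)q_T, so π_T = (144 - (1/2)q_T)q_T - 42q_T.
Leader FOC: 102 - q_T = 0, so q_T = 102.
Then q_E = (204 - 102)/2 = 51.
Price P = 246 - 153 = 93.
Talus's profit: (93 - 42)·102 = 5202.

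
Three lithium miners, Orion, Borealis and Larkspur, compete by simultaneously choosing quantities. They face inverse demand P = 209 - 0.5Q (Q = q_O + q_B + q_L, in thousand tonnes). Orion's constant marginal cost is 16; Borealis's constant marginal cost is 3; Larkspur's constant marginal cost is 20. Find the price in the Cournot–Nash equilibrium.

62

Orion's profit: π_O = (209 - 0.5Q)q_O - (16q_O). Setting ∂π_O/∂q_O = 0: 193 - q_O - (1/2)(q_B + q_L) = 0.
Borealis's first-order condition: 206 - q_B - (1/2)(q_O + q_L) = 0.
Larkspur's first-order condition: 189 - q_L - (1/2)(q_O + q_B) = 0.
Summing all 3 equations gives 588 − 2Q = 0, hence Q = 294.
Back-substituting: q_O = (193 − 147)/(1/2) = 92, q_B = (206 − 147)/(1/2) = 118, q_L = (189 − 147)/(1/2) = 84.
Total output Q = 294, so price P = 209 - (1/2)·294 = 62.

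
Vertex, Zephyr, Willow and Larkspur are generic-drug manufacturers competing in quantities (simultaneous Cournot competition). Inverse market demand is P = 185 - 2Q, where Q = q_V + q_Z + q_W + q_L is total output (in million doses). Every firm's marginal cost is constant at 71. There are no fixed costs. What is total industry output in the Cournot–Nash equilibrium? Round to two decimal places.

45.60

Each firm earns π_i = (185 - 2Q)q_i - 71q_i.
Setting ∂π_i/∂q_i = 0 with rivals' quantities fixed: 114 - 4q_i - 2·Σ_{j≠i} q_j = 0.
By symmetry each firm produces the same amount; substituting Σ_{j≠i} q_j = 3q_i yields q_i = 114/10 = 57/5.
Total output Q = 57/5 + 57/5 + 57/5 + 57/5 = 228/5.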